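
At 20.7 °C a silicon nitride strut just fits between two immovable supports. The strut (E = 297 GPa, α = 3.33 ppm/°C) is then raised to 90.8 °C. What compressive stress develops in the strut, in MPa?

ΔT = 70.10 K. Constrained thermal stress σ = E·α·ΔT = 297.0×10³ MPa × 3.33×10⁻⁶ × 70.10 = 69.3 MPa (compressive).

69.3 MPa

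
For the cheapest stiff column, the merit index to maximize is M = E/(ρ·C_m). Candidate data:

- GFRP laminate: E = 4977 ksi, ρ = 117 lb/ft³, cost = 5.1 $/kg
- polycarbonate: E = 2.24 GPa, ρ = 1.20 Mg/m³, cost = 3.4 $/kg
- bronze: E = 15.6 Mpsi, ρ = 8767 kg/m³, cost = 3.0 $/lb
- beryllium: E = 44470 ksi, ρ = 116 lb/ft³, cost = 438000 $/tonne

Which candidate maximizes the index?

In SI units:
  GFRP laminate: E = 34.32 GPa, ρ = 1874 kg/m³, cost = 5.100 $/kg
  polycarbonate: E = 2.240 GPa, ρ = 1200 kg/m³, cost = 3.400 $/kg
  bronze: E = 107.6 GPa, ρ = 8767 kg/m³, cost = 6.614 $/kg
  beryllium: E = 306.6 GPa, ρ = 1858 kg/m³, cost = 438.0 $/kg
  GFRP laminate: M = 3.59 MN·m per $
  bronze: M = 1.86 MN·m per $
  polycarbonate: M = 0.549 MN·m per $
  beryllium: M = 0.377 MN·m per $
GFRP laminate has the largest M.

GFRP laminate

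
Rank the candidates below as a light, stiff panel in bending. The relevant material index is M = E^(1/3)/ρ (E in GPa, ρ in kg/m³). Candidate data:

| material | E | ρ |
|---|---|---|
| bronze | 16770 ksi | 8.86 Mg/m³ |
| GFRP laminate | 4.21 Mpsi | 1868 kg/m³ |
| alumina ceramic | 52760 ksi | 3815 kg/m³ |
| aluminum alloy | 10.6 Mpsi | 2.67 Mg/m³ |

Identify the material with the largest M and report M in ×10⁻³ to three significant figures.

alumina ceramic, M = 1.87×10⁻³

In SI units:
  bronze: E = 115.6 GPa, ρ = 8860 kg/m³
  GFRP laminate: E = 29.03 GPa, ρ = 1868 kg/m³
  alumina ceramic: E = 363.8 GPa, ρ = 3815 kg/m³
  aluminum alloy: E = 73.08 GPa, ρ = 2670 kg/m³
  alumina ceramic: M = 1.87×10⁻³
  GFRP laminate: M = 1.65×10⁻³
  aluminum alloy: M = 1.57×10⁻³
  bronze: M = 0.550×10⁻³
Alumina ceramic has the largest M.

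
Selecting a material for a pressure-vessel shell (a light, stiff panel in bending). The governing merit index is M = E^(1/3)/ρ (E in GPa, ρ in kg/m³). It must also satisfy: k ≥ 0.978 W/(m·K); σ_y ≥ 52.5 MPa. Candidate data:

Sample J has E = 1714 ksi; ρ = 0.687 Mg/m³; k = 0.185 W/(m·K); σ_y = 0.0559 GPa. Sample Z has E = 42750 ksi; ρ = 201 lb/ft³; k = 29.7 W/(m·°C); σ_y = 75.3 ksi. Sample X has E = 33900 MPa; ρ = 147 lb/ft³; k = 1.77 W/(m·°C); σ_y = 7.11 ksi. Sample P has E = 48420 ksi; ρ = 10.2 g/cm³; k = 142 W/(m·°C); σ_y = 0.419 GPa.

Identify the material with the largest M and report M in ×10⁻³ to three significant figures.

sample Z, M = 2.07×10⁻³

Screen on constraints: k ≥ 0.978 W/(m·K); σ_y ≥ 52.5 MPa. Survivors: sample Z, sample P.
Convert each candidate to consistent units, then evaluate M:
  sample Z: E = 294.8 GPa, ρ = 3220 kg/m³
  sample P: E = 333.8 GPa, ρ = 10200 kg/m³
  sample Z: M = 2.07×10⁻³
  sample P: M = 0.680×10⁻³
Highest index: sample Z.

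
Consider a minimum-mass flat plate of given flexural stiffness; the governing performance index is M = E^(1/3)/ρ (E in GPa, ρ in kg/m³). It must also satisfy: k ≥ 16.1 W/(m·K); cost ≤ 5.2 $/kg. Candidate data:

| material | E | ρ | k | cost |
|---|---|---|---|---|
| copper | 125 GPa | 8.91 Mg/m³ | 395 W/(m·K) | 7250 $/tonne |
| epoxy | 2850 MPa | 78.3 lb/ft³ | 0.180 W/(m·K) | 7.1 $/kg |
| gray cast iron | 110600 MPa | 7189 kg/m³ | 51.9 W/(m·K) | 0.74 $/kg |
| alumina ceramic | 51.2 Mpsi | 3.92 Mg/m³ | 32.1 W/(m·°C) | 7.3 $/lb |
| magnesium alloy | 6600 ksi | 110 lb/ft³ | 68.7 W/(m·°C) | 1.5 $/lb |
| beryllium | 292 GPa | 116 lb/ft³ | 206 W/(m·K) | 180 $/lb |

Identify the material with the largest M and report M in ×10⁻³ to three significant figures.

magnesium alloy, M = 2.03×10⁻³

Screen on constraints: k ≥ 16.1 W/(m·K); cost ≤ 5.2 $/kg. Survivors: gray cast iron, magnesium alloy.
In SI units:
  gray cast iron: E = 110.6 GPa, ρ = 7189 kg/m³
  magnesium alloy: E = 45.51 GPa, ρ = 1762 kg/m³
  magnesium alloy: M = 2.03×10⁻³
  gray cast iron: M = 0.668×10⁻³
Highest index: magnesium alloy.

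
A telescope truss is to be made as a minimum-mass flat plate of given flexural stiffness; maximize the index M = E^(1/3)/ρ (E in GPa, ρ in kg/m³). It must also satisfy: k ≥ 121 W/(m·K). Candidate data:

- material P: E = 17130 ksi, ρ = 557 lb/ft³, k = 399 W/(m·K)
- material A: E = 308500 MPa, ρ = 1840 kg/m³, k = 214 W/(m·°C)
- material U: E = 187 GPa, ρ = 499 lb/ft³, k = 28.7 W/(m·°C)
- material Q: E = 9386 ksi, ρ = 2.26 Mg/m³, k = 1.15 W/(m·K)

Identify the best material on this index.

material A

Screen on constraints: k ≥ 121 W/(m·K). Survivors: material P, material A.
Convert each candidate to consistent units, then evaluate M:
  material P: E = 118.1 GPa, ρ = 8922 kg/m³
  material A: E = 308.5 GPa, ρ = 1840 kg/m³
  material A: M = 3.67×10⁻³
  material P: M = 0.550×10⁻³
The maximum is for material A.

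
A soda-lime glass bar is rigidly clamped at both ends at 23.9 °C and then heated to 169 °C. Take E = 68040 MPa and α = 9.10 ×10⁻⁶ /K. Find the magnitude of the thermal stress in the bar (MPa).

89.8 MPa

E = 68040 MPa = 68.04 GPa.
ΔT = 145.1 K. Constrained thermal stress σ = E·α·ΔT = 68.04×10³ MPa × 9.10×10⁻⁶ × 145.1 = 89.8 MPa (compressive).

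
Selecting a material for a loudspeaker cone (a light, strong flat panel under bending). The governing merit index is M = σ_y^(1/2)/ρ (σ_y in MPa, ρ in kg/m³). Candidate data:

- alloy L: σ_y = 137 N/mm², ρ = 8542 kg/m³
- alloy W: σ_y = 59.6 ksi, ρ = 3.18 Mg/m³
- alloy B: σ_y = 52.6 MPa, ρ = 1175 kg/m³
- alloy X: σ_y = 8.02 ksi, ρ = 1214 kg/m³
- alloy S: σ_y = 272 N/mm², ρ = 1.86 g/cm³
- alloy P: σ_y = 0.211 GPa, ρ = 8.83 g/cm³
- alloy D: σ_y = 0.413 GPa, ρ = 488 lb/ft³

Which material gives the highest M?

alloy S

Normalizing units and computing the index:
  alloy L: σ_y = 137.0 MPa, ρ = 8542 kg/m³
  alloy W: σ_y = 410.9 MPa, ρ = 3180 kg/m³
  alloy B: σ_y = 52.60 MPa, ρ = 1175 kg/m³
  alloy X: σ_y = 55.30 MPa, ρ = 1214 kg/m³
  alloy S: σ_y = 272.0 MPa, ρ = 1860 kg/m³
  alloy P: σ_y = 211.0 MPa, ρ = 8830 kg/m³
  alloy D: σ_y = 413.0 MPa, ρ = 7817 kg/m³
  alloy S: M = 8.87×10⁻³
  alloy W: M = 6.37×10⁻³
  alloy B: M = 6.17×10⁻³
  alloy X: M = 6.13×10⁻³
  alloy D: M = 2.60×10⁻³
  alloy P: M = 1.65×10⁻³
  alloy L: M = 1.37×10⁻³
Highest index: alloy S.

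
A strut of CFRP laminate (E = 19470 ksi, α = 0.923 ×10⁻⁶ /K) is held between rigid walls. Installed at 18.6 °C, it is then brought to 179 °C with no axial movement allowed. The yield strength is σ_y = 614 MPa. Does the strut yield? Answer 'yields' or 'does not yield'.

does not yield

E = 19470 ksi = 134.2 GPa.
ΔT = 160.4 K. Constrained thermal stress σ = E·α·ΔT = 134.2×10³ MPa × 0.923×10⁻⁶ × 160.4 = 19.9 MPa (compressive).
Compare to σ_y = 614 MPa: σ < σ_y, so it does not yield.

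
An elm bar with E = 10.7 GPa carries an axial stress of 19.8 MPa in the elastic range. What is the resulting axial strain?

ε = σ/E = 19.8 / 10700 = 1.85×10⁻³.

1.85×10⁻³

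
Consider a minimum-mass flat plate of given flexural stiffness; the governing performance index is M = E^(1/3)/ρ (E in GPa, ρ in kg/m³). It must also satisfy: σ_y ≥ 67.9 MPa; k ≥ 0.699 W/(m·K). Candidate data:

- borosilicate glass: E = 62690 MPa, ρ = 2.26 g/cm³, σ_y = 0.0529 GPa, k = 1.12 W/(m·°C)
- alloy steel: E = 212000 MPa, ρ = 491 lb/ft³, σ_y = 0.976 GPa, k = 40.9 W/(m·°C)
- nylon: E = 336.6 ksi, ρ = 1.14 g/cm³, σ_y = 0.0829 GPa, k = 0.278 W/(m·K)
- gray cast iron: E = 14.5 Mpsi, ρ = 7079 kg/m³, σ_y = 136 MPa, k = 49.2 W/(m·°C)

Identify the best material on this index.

alloy steel

Screen on constraints: σ_y ≥ 67.9 MPa; k ≥ 0.699 W/(m·K). Survivors: alloy steel, gray cast iron.
After converting to SI:
  alloy steel: E = 212.0 GPa, ρ = 7865 kg/m³
  gray cast iron: E = 99.97 GPa, ρ = 7079 kg/m³
  alloy steel: M = 0.758×10⁻³
  gray cast iron: M = 0.656×10⁻³
Alloy steel ranks first.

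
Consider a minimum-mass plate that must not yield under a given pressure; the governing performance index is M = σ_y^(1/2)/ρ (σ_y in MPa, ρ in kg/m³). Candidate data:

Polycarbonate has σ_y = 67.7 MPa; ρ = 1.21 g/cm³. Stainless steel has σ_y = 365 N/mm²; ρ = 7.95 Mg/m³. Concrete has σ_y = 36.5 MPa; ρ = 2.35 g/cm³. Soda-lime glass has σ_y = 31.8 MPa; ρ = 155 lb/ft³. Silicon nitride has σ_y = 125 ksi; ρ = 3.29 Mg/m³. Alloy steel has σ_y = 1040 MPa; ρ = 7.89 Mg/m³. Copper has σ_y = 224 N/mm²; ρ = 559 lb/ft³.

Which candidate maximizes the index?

silicon nitride

After converting to SI:
  polycarbonate: σ_y = 67.70 MPa, ρ = 1210 kg/m³
  stainless steel: σ_y = 365.0 MPa, ρ = 7950 kg/m³
  concrete: σ_y = 36.50 MPa, ρ = 2350 kg/m³
  soda-lime glass: σ_y = 31.80 MPa, ρ = 2483 kg/m³
  silicon nitride: σ_y = 861.8 MPa, ρ = 3290 kg/m³
  alloy steel: σ_y = 1040 MPa, ρ = 7890 kg/m³
  copper: σ_y = 224.0 MPa, ρ = 8954 kg/m³
  silicon nitride: M = 8.92×10⁻³
  polycarbonate: M = 6.80×10⁻³
  alloy steel: M = 4.09×10⁻³
  concrete: M = 2.57×10⁻³
  stainless steel: M = 2.40×10⁻³
  soda-lime glass: M = 2.27×10⁻³
  copper: M = 1.67×10⁻³
Silicon nitride ranks first.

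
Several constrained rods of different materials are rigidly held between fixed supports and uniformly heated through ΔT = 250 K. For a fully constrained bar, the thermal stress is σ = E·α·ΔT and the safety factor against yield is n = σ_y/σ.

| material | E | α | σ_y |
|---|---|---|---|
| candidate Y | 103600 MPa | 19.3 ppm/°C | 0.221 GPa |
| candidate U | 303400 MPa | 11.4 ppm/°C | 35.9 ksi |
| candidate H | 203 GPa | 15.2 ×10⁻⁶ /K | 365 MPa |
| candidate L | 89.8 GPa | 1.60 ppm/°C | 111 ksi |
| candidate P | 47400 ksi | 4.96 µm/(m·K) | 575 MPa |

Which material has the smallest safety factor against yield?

candidate U

Per material, after unit conversion:
  candidate Y: E = 103.6, α = 19.3, σ_y = 221.0 → σ = 500 MPa, n = 0.442
  candidate U: E = 303.4, α = 11.4, σ_y = 247.5 → σ = 865 MPa, n = 0.286
  candidate H: E = 203.0, α = 15.2, σ_y = 365.0 → σ = 771 MPa, n = 0.473
  candidate L: E = 89.80, α = 1.60, σ_y = 765.3 → σ = 35.9 MPa, n = 21.3
  candidate P: E = 326.8, α = 4.96, σ_y = 575.0 → σ = 405 MPa, n = 1.42
Candidate U has the lowest safety factor, n = 0.286.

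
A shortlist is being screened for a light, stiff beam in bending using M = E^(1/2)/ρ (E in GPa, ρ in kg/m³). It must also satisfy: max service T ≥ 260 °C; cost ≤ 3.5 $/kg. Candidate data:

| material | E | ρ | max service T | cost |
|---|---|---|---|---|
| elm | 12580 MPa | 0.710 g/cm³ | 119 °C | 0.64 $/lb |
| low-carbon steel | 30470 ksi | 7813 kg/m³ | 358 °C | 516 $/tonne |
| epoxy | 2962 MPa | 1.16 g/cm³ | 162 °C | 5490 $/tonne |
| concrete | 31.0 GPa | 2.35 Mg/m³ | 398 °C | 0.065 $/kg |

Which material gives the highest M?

concrete

Screen on constraints: max service T ≥ 260 °C; cost ≤ 3.5 $/kg. Survivors: low-carbon steel, concrete.
Putting every candidate on a common basis:
  low-carbon steel: E = 210.1 GPa, ρ = 7813 kg/m³
  concrete: E = 31.00 GPa, ρ = 2350 kg/m³
  concrete: M = 2.37×10⁻³
  low-carbon steel: M = 1.86×10⁻³
The maximum is for concrete.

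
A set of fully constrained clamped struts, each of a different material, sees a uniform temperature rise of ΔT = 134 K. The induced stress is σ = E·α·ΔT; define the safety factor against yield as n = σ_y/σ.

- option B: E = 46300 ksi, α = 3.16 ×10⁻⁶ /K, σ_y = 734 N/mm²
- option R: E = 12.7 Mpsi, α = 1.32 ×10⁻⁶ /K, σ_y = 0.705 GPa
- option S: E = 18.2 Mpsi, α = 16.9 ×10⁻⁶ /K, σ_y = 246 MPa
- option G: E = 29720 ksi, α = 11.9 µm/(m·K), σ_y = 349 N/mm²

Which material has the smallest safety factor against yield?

With everything in SI (GPa, ×10⁻⁶/K, MPa):
  option B: E = 319.2, α = 3.16, σ_y = 734.0 → σ = 135 MPa, n = 5.43
  option R: E = 87.56, α = 1.32, σ_y = 705.0 → σ = 15.5 MPa, n = 45.5
  option S: E = 125.5, α = 16.9, σ_y = 246.0 → σ = 284 MPa, n = 0.866
  option G: E = 204.9, α = 11.9, σ_y = 349.0 → σ = 327 MPa, n = 1.07
Smallest n: option S with n = 0.866.

option S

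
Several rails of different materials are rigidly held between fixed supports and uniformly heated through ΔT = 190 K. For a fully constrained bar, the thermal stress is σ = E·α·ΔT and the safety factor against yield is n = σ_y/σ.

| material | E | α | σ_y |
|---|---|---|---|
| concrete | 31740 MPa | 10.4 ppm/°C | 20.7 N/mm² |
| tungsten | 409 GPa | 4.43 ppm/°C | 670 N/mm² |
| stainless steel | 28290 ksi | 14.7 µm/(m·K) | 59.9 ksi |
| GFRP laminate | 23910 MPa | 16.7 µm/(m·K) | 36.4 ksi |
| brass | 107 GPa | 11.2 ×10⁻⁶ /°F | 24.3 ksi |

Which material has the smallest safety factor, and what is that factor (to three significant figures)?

Converting E to GPa, α to ×10⁻⁶/K, σ_y to MPa, then σ and n for each:
  concrete: E = 31.74, α = 10.4, σ_y = 20.70 → σ = 62.7 MPa, n = 0.330
  tungsten: E = 409.0, α = 4.43, σ_y = 670.0 → σ = 344 MPa, n = 1.95
  stainless steel: E = 195.1, α = 14.7, σ_y = 413.0 → σ = 545 MPa, n = 0.758
  GFRP laminate: E = 23.91, α = 16.7, σ_y = 251.0 → σ = 75.9 MPa, n = 3.31
  brass: E = 107.0, α = 20.2, σ_y = 167.5 → σ = 410 MPa, n = 0.409
The minimum is concrete at n = 0.330.

concrete, n = 0.330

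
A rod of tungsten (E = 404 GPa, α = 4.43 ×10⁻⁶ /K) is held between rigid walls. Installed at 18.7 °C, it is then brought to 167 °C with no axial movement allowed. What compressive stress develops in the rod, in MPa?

ΔT = 148.3 K. Constrained thermal stress σ = E·α·ΔT = 404.0×10³ MPa × 4.43×10⁻⁶ × 148.3 = 265 MPa (compressive).

265 MPa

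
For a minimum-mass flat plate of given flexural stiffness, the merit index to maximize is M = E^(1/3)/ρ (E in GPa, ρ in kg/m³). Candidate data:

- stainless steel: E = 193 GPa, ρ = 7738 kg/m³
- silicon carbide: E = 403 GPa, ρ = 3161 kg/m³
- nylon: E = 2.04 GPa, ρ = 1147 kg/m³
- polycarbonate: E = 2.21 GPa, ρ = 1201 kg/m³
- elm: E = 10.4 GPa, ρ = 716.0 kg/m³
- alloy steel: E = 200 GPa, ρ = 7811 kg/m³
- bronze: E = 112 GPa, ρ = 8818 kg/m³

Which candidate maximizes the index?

Per-candidate index values:
  elm: M = 3.05×10⁻³
  silicon carbide: M = 2.34×10⁻³
  nylon: M = 1.11×10⁻³
  polycarbonate: M = 1.08×10⁻³
  alloy steel: M = 0.749×10⁻³
  stainless steel: M = 0.747×10⁻³
  bronze: M = 0.547×10⁻³
Highest index: elm.

elm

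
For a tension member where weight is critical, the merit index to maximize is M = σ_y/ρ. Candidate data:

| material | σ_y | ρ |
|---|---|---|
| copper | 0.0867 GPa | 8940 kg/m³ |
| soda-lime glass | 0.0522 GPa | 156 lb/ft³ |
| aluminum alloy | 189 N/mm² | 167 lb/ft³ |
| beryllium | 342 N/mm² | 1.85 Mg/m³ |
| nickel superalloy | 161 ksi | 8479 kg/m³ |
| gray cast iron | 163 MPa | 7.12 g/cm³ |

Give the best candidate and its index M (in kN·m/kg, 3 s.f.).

beryllium, M = 185 kN·m/kg

In SI units:
  copper: σ_y = 86.70 MPa, ρ = 8940 kg/m³
  soda-lime glass: σ_y = 52.20 MPa, ρ = 2499 kg/m³
  aluminum alloy: σ_y = 189.0 MPa, ρ = 2675 kg/m³
  beryllium: σ_y = 342.0 MPa, ρ = 1850 kg/m³
  nickel superalloy: σ_y = 1110 MPa, ρ = 8479 kg/m³
  gray cast iron: σ_y = 163.0 MPa, ρ = 7120 kg/m³
  beryllium: M = 185 kN·m/kg
  nickel superalloy: M = 131 kN·m/kg
  aluminum alloy: M = 70.7 kN·m/kg
  gray cast iron: M = 22.9 kN·m/kg
  soda-lime glass: M = 20.9 kN·m/kg
  copper: M = 9.70 kN·m/kg
The maximum is for beryllium.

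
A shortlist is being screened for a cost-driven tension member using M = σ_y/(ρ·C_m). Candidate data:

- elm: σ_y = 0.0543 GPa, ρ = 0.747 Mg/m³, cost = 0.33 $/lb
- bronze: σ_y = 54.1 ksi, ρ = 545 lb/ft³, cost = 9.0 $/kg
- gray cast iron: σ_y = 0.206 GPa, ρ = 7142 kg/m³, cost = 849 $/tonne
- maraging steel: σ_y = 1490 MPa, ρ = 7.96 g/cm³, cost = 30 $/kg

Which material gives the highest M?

Convert each candidate to consistent units, then evaluate M:
  elm: σ_y = 54.30 MPa, ρ = 747.0 kg/m³, cost = 0.7275 $/kg
  bronze: σ_y = 373.0 MPa, ρ = 8730 kg/m³, cost = 9.000 $/kg
  gray cast iron: σ_y = 206.0 MPa, ρ = 7142 kg/m³, cost = 0.8490 $/kg
  maraging steel: σ_y = 1490 MPa, ρ = 7960 kg/m³, cost = 30.00 $/kg
  elm: M = 99.9 kN·m per $
  gray cast iron: M = 34.0 kN·m per $
  maraging steel: M = 6.24 kN·m per $
  bronze: M = 4.75 kN·m per $
Elm has the largest M.

elm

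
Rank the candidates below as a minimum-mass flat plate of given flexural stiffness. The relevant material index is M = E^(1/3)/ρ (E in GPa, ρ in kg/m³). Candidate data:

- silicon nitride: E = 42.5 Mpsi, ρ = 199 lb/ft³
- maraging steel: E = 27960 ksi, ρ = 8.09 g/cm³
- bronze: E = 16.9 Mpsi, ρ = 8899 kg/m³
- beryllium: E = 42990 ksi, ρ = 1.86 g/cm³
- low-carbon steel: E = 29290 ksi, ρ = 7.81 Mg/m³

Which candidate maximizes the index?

beryllium

In SI units:
  silicon nitride: E = 293.0 GPa, ρ = 3188 kg/m³
  maraging steel: E = 192.8 GPa, ρ = 8090 kg/m³
  bronze: E = 116.5 GPa, ρ = 8899 kg/m³
  beryllium: E = 296.4 GPa, ρ = 1860 kg/m³
  low-carbon steel: E = 201.9 GPa, ρ = 7810 kg/m³
  beryllium: M = 3.58×10⁻³
  silicon nitride: M = 2.08×10⁻³
  low-carbon steel: M = 0.751×10⁻³
  maraging steel: M = 0.714×10⁻³
  bronze: M = 0.549×10⁻³
Highest index: beryllium.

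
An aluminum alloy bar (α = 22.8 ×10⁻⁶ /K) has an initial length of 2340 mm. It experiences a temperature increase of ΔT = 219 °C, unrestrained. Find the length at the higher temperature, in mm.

2351.7 mm

ΔL = α·L₀·ΔT = 22.8×10⁻⁶ × 2340 mm × 219.0 K = 11.7 mm.
L = L₀ + ΔL = 2340 + 11.7 = 2351.7 mm.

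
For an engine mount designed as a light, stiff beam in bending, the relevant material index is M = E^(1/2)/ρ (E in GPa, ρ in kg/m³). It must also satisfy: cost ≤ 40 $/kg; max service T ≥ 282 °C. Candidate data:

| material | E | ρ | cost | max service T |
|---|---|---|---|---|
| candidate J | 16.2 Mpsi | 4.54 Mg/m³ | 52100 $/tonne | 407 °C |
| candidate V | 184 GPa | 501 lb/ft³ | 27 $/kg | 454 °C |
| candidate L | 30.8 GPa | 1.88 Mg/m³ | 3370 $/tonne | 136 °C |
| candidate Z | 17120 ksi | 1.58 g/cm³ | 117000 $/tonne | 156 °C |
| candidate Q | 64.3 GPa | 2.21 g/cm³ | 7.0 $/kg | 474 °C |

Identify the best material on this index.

candidate Q

Screen on constraints: cost ≤ 40 $/kg; max service T ≥ 282 °C. Survivors: candidate V, candidate Q.
Putting every candidate on a common basis:
  candidate V: E = 184.0 GPa, ρ = 8025 kg/m³
  candidate Q: E = 64.30 GPa, ρ = 2210 kg/m³
  candidate Q: M = 3.63×10⁻³
  candidate V: M = 1.69×10⁻³
The maximum is for candidate Q.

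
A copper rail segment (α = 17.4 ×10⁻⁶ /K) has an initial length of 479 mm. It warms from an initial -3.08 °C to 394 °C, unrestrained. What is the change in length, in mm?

ΔT = 394 − (-3.08) = 397.1 K.
ΔL = α·L₀·ΔT = 17.4×10⁻⁶ × 479 mm × 397.1 K = 3.31 mm.

3.31 mm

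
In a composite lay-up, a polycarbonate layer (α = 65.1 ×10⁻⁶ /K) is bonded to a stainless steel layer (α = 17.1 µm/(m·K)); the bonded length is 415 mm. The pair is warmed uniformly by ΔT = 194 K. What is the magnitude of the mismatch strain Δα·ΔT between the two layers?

Δα = |65.1 − 17.1|×10⁻⁶/K = 48.0×10⁻⁶/K.
Mismatch strain = Δα·ΔT = 48.0×10⁻⁶ × 194.0 = 9.31×10⁻³.

9.31×10⁻³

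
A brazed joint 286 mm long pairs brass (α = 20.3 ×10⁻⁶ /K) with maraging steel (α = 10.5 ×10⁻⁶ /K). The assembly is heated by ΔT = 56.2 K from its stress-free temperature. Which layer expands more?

brass

α(brass) = 20.3×10⁻⁶/K vs α(maraging steel) = 10.5×10⁻⁶/K.
Higher α expands more for the same ΔT: brass.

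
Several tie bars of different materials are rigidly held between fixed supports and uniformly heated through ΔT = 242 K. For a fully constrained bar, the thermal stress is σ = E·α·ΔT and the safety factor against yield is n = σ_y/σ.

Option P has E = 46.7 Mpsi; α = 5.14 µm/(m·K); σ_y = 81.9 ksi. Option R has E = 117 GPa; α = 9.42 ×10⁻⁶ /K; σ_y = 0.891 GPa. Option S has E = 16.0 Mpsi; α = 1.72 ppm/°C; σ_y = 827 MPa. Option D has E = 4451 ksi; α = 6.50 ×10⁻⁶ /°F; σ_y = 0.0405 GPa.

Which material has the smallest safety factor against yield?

Converting E to GPa, α to ×10⁻⁶/K, σ_y to MPa, then σ and n for each:
  option P: E = 322.0, α = 5.14, σ_y = 564.7 → σ = 401 MPa, n = 1.41
  option R: E = 117.0, α = 9.42, σ_y = 891.0 → σ = 267 MPa, n = 3.34
  option S: E = 110.3, α = 1.72, σ_y = 827.0 → σ = 45.9 MPa, n = 18.0
  option D: E = 30.69, α = 11.7, σ_y = 40.50 → σ = 86.9 MPa, n = 0.466
Smallest n: option D with n = 0.466.

option D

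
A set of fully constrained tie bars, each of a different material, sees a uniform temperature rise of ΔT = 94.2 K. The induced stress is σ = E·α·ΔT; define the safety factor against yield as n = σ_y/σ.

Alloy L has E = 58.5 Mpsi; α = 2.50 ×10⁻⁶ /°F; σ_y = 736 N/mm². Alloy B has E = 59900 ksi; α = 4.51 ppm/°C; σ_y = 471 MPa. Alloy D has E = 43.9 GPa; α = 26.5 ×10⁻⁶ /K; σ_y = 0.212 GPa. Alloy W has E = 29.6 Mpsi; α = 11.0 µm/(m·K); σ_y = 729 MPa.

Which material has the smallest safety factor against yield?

alloy D

Per material, after unit conversion:
  alloy L: E = 403.3, α = 4.50, σ_y = 736.0 → σ = 171 MPa, n = 4.30
  alloy B: E = 413.0, α = 4.51, σ_y = 471.0 → σ = 175 MPa, n = 2.68
  alloy D: E = 43.90, α = 26.5, σ_y = 212.0 → σ = 110 MPa, n = 1.93
  alloy W: E = 204.1, α = 11.0, σ_y = 729.0 → σ = 211 MPa, n = 3.45
The minimum is alloy D at n = 1.93.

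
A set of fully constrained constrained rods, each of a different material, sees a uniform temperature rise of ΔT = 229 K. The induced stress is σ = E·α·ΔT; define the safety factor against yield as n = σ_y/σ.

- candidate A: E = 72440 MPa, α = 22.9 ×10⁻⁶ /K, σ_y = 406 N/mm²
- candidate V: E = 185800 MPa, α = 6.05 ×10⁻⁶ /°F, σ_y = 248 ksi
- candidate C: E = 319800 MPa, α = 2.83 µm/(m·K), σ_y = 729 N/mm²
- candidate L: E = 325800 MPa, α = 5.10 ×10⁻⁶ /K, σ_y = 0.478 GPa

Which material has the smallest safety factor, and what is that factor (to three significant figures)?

With everything in SI (GPa, ×10⁻⁶/K, MPa):
  candidate A: E = 72.44, α = 22.9, σ_y = 406.0 → σ = 380 MPa, n = 1.07
  candidate V: E = 185.8, α = 10.9, σ_y = 1710 → σ = 463 MPa, n = 3.69
  candidate C: E = 319.8, α = 2.83, σ_y = 729.0 → σ = 207 MPa, n = 3.52
  candidate L: E = 325.8, α = 5.10, σ_y = 478.0 → σ = 381 MPa, n = 1.26
Smallest n: candidate A with n = 1.07.

candidate A, n = 1.07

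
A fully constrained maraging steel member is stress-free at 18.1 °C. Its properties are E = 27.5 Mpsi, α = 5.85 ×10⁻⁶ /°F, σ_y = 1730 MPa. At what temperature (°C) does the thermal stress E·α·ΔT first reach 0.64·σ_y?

573 °C

E = 27.5 Mpsi = 189.6 GPa.
α = 5.85×10⁻⁶/°F × 9/5 = 10.5×10⁻⁶/K.
E·α·ΔT = 1107 MPa ⇒ ΔT = 1107 / (189.6×10³ × 10.5×10⁻⁶) = 554.6 K.
T = 18.1 + 554.6 = 572.7 °C.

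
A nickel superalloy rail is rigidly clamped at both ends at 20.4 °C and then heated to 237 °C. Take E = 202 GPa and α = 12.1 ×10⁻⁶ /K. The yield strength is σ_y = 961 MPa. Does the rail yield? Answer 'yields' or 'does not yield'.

does not yield

ΔT = 216.6 K. Constrained thermal stress σ = E·α·ΔT = 202.0×10³ MPa × 12.1×10⁻⁶ × 216.6 = 529 MPa (compressive).
Compare to σ_y = 961 MPa: σ < σ_y, so it does not yield.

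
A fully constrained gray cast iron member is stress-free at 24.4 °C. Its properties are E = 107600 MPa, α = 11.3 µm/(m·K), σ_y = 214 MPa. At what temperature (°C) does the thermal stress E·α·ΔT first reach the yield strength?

E = 107600 MPa = 107.6 GPa.
E·α·ΔT = 214.0 MPa ⇒ ΔT = 214.0 / (107.6×10³ × 11.3×10⁻⁶) = 176.0 K.
T = 24.4 + 176.0 = 200.4 °C.

200 °C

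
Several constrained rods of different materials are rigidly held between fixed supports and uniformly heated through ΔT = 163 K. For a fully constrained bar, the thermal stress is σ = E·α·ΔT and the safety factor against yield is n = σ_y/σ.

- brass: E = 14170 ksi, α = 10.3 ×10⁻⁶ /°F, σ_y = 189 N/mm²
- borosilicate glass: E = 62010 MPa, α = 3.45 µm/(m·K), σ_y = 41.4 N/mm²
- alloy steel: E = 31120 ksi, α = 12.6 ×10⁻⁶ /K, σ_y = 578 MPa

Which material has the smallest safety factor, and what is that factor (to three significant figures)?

With everything in SI (GPa, ×10⁻⁶/K, MPa):
  brass: E = 97.70, α = 18.5, σ_y = 189.0 → σ = 295 MPa, n = 0.640
  borosilicate glass: E = 62.01, α = 3.45, σ_y = 41.40 → σ = 34.9 MPa, n = 1.19
  alloy steel: E = 214.6, α = 12.6, σ_y = 578.0 → σ = 441 MPa, n = 1.31
The minimum is brass at n = 0.640.

brass, n = 0.640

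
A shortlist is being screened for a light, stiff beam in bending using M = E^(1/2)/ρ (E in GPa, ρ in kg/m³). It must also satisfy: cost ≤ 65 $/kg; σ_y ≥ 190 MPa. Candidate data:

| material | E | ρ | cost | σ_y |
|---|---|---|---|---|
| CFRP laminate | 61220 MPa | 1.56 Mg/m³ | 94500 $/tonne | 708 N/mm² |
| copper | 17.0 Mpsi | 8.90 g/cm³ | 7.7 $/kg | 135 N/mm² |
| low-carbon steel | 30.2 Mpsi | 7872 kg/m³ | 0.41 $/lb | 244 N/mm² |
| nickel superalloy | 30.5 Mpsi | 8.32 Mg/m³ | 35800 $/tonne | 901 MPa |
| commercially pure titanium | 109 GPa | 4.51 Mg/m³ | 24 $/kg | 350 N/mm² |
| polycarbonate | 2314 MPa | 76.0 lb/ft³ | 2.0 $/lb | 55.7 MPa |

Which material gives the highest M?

Screen on constraints: cost ≤ 65 $/kg; σ_y ≥ 190 MPa. Survivors: low-carbon steel, nickel superalloy, commercially pure titanium.
After converting to SI:
  low-carbon steel: E = 208.2 GPa, ρ = 7872 kg/m³
  nickel superalloy: E = 210.3 GPa, ρ = 8320 kg/m³
  commercially pure titanium: E = 109.0 GPa, ρ = 4510 kg/m³
  commercially pure titanium: M = 2.31×10⁻³
  low-carbon steel: M = 1.83×10⁻³
  nickel superalloy: M = 1.74×10⁻³
Highest index: commercially pure titanium.

commercially pure titanium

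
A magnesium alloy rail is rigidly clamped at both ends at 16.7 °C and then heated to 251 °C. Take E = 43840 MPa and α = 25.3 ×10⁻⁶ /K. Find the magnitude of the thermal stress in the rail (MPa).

260 MPa

E = 43840 MPa = 43.84 GPa.
ΔT = 234.3 K. Constrained thermal stress σ = E·α·ΔT = 43.84×10³ MPa × 25.3×10⁻⁶ × 234.3 = 260 MPa (compressive).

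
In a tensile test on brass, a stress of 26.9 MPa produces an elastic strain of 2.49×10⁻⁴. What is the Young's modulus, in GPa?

108 GPa

E = σ/ε = 26.9 MPa / 2.49×10⁻⁴ = 108000 MPa = 108 GPa.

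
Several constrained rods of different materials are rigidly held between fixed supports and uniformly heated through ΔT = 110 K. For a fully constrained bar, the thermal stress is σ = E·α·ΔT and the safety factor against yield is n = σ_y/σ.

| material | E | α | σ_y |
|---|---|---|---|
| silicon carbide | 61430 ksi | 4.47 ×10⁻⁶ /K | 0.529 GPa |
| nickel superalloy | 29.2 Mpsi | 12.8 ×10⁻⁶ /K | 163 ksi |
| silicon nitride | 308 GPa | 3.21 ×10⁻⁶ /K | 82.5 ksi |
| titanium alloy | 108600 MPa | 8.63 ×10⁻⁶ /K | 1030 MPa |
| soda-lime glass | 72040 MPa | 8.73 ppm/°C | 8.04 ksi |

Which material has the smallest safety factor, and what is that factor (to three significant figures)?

soda-lime glass, n = 0.801

In consistent units (E in GPa, α in ×10⁻⁶/K, σ_y in MPa):
  silicon carbide: E = 423.5, α = 4.47, σ_y = 529.0 → σ = 208 MPa, n = 2.54
  nickel superalloy: E = 201.3, α = 12.8, σ_y = 1124 → σ = 283 MPa, n = 3.96
  silicon nitride: E = 308.0, α = 3.21, σ_y = 568.8 → σ = 109 MPa, n = 5.23
  titanium alloy: E = 108.6, α = 8.63, σ_y = 1030 → σ = 103 MPa, n = 9.99
  soda-lime glass: E = 72.04, α = 8.73, σ_y = 55.43 → σ = 69.2 MPa, n = 0.801
Smallest n: soda-lime glass with n = 0.801.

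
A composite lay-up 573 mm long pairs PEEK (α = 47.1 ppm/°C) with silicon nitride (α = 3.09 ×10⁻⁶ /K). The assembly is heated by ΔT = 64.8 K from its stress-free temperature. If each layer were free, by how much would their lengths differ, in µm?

Δα = |47.1 − 3.09|×10⁻⁶/K = 44.0×10⁻⁶/K.
ΔL_mismatch = Δα·L·ΔT = 44.0×10⁻⁶ × 573.0 mm × 64.8 K = 1630 µm.

1630 µm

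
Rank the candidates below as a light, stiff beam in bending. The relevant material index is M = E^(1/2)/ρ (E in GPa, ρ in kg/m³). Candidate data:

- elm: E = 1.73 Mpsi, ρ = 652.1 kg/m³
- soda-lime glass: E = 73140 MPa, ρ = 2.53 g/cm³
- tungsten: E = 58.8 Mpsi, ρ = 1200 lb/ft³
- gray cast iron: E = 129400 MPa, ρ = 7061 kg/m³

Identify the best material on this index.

elm

Putting every candidate on a common basis:
  elm: E = 11.93 GPa, ρ = 652.1 kg/m³
  soda-lime glass: E = 73.14 GPa, ρ = 2530 kg/m³
  tungsten: E = 405.4 GPa, ρ = 19220 kg/m³
  gray cast iron: E = 129.4 GPa, ρ = 7061 kg/m³
  elm: M = 5.30×10⁻³
  soda-lime glass: M = 3.38×10⁻³
  gray cast iron: M = 1.61×10⁻³
  tungsten: M = 1.05×10⁻³
Highest index: elm.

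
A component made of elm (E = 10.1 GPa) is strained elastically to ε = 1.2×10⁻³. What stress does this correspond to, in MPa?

12.1 MPa

σ = E·ε = 10100 MPa × 1.2×10⁻³ = 12.1 MPa.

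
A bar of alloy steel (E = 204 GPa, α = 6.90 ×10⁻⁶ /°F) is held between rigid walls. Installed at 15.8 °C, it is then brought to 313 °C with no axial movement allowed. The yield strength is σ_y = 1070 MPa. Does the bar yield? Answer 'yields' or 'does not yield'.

α = 6.90×10⁻⁶/°F × 9/5 = 12.4×10⁻⁶/K.
ΔT = 297.2 K. Constrained thermal stress σ = E·α·ΔT = 204.0×10³ MPa × 12.4×10⁻⁶ × 297.2 = 753 MPa (compressive).
Compare to σ_y = 1070 MPa: σ < σ_y, so it does not yield.

does not yield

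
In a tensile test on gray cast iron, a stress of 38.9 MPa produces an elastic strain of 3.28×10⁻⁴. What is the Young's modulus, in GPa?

119 GPa

E = σ/ε = 38.9 MPa / 3.28×10⁻⁴ = 118600 MPa = 119 GPa.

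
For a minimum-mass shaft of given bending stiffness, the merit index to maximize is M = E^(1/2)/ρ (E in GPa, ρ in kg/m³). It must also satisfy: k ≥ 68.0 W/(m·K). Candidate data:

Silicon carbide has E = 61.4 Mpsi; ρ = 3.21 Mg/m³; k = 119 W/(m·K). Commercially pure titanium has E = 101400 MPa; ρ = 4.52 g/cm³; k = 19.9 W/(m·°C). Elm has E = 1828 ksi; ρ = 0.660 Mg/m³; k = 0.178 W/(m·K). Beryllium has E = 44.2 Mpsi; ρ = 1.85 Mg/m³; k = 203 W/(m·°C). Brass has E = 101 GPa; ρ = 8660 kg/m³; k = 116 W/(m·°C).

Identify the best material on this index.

beryllium

Screen on constraints: k ≥ 68.0 W/(m·K). Survivors: silicon carbide, beryllium, brass.
In SI units:
  silicon carbide: E = 423.3 GPa, ρ = 3210 kg/m³
  beryllium: E = 304.7 GPa, ρ = 1850 kg/m³
  brass: E = 101.0 GPa, ρ = 8660 kg/m³
  beryllium: M = 9.44×10⁻³
  silicon carbide: M = 6.41×10⁻³
  brass: M = 1.16×10⁻³
Beryllium has the largest M.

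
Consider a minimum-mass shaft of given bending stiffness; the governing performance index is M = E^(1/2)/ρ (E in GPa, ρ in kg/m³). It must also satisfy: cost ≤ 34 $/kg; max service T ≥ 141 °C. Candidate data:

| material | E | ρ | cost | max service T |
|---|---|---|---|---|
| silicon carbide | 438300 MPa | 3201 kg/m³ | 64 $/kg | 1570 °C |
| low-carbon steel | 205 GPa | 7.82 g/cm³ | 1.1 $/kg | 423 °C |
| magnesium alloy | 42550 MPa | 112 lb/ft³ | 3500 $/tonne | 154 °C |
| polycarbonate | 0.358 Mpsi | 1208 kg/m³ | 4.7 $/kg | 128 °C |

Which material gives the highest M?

Screen on constraints: cost ≤ 34 $/kg; max service T ≥ 141 °C. Survivors: low-carbon steel, magnesium alloy.
Putting every candidate on a common basis:
  low-carbon steel: E = 205.0 GPa, ρ = 7820 kg/m³
  magnesium alloy: E = 42.55 GPa, ρ = 1794 kg/m³
  magnesium alloy: M = 3.64×10⁻³
  low-carbon steel: M = 1.83×10⁻³
Magnesium alloy has the largest M.

magnesium alloy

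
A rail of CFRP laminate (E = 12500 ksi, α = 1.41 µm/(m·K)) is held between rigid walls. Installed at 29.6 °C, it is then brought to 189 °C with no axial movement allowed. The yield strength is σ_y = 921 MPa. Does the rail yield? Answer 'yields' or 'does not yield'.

does not yield

E = 12500 ksi = 86.18 GPa.
ΔT = 159.4 K. Constrained thermal stress σ = E·α·ΔT = 86.18×10³ MPa × 1.41×10⁻⁶ × 159.4 = 19.4 MPa (compressive).
Compare to σ_y = 921 MPa: σ < σ_y, so it does not yield.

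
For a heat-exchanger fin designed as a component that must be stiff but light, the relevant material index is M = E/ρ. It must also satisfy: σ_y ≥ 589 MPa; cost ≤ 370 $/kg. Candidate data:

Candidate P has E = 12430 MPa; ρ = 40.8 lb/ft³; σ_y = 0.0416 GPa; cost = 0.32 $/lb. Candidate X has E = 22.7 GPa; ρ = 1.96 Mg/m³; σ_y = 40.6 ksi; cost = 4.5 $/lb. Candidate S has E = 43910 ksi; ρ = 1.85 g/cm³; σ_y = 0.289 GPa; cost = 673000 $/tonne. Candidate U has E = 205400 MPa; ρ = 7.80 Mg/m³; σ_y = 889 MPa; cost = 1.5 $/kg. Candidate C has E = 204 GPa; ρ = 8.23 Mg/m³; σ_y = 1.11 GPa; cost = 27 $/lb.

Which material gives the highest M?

Screen on constraints: σ_y ≥ 589 MPa; cost ≤ 370 $/kg. Survivors: candidate U, candidate C.
Normalizing units and computing the index:
  candidate U: E = 205.4 GPa, ρ = 7800 kg/m³
  candidate C: E = 204.0 GPa, ρ = 8230 kg/m³
  candidate U: M = 26.3 MN·m/kg
  candidate C: M = 24.8 MN·m/kg
The maximum is for candidate U.

candidate U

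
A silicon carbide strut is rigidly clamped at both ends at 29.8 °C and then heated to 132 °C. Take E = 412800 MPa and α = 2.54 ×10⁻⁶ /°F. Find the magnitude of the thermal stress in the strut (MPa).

E = 412800 MPa = 412.8 GPa.
α = 2.54×10⁻⁶/°F × 9/5 = 4.57×10⁻⁶/K.
ΔT = 102.2 K. Constrained thermal stress σ = E·α·ΔT = 412.8×10³ MPa × 4.57×10⁻⁶ × 102.2 = 193 MPa (compressive).

193 MPa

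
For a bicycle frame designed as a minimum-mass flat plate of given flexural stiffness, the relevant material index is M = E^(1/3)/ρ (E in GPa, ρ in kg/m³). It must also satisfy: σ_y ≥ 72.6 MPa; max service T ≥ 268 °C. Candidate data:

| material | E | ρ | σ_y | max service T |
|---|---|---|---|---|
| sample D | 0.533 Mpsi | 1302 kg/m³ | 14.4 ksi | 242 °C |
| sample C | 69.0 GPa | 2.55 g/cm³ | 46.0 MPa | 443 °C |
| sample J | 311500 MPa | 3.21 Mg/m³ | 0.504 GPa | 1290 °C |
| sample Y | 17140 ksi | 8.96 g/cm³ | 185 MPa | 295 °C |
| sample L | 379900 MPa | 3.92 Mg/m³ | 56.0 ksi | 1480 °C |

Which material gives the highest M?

sample J

Screen on constraints: σ_y ≥ 72.6 MPa; max service T ≥ 268 °C. Survivors: sample J, sample Y, sample L.
In SI units:
  sample J: E = 311.5 GPa, ρ = 3210 kg/m³
  sample Y: E = 118.2 GPa, ρ = 8960 kg/m³
  sample L: E = 379.9 GPa, ρ = 3920 kg/m³
  sample J: M = 2.11×10⁻³
  sample L: M = 1.85×10⁻³
  sample Y: M = 0.548×10⁻³
The maximum is for sample J.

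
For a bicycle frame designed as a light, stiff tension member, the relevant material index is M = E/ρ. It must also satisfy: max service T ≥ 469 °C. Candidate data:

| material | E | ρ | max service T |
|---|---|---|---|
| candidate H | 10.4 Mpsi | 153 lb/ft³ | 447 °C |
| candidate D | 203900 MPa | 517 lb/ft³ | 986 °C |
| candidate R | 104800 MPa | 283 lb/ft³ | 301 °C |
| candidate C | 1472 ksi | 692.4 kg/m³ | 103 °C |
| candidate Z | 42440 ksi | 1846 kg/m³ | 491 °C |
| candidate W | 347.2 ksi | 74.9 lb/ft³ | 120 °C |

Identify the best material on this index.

Screen on constraints: max service T ≥ 469 °C. Survivors: candidate D, candidate Z.
Putting every candidate on a common basis:
  candidate D: E = 203.9 GPa, ρ = 8282 kg/m³
  candidate Z: E = 292.6 GPa, ρ = 1846 kg/m³
  candidate Z: M = 159 MN·m/kg
  candidate D: M = 24.6 MN·m/kg
The maximum is for candidate Z.

candidate Z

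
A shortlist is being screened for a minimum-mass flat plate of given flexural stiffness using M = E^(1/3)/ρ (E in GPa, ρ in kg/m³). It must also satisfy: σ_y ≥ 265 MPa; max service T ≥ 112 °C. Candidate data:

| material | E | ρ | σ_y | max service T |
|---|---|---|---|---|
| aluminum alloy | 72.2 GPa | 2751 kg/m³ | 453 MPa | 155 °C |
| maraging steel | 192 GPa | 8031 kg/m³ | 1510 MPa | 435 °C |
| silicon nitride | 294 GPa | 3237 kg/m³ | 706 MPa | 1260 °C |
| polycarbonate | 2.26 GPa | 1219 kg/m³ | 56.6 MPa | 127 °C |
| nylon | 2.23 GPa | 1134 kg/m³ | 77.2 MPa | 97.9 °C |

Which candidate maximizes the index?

Screen on constraints: σ_y ≥ 265 MPa; max service T ≥ 112 °C. Survivors: aluminum alloy, maraging steel, silicon nitride.
Computing M directly (units already consistent):
  silicon nitride: M = 2.05×10⁻³
  aluminum alloy: M = 1.51×10⁻³
  maraging steel: M = 0.718×10⁻³
The maximum is for silicon nitride.

silicon nitride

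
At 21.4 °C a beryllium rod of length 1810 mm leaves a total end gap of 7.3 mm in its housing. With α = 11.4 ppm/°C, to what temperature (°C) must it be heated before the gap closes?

α·L₀·ΔT = 7.3 mm ⇒ ΔT = 7.3 / (11.4×10⁻⁶ × 1810.0) = 353.8 K.
T = 21.4 + 353.8 = 375.2 °C.

375 °C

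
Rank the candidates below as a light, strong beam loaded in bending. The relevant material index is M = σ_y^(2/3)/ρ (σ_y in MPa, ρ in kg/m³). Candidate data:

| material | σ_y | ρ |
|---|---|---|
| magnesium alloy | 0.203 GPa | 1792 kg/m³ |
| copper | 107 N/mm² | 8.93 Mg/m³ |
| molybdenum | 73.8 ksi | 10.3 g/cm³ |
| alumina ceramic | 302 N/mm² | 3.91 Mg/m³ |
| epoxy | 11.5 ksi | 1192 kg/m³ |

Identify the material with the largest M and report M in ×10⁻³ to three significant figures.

magnesium alloy, M = 19.3×10⁻³

In SI units:
  magnesium alloy: σ_y = 203.0 MPa, ρ = 1792 kg/m³
  copper: σ_y = 107.0 MPa, ρ = 8930 kg/m³
  molybdenum: σ_y = 508.8 MPa, ρ = 10300 kg/m³
  alumina ceramic: σ_y = 302.0 MPa, ρ = 3910 kg/m³
  epoxy: σ_y = 79.29 MPa, ρ = 1192 kg/m³
  magnesium alloy: M = 19.3×10⁻³
  epoxy: M = 15.5×10⁻³
  alumina ceramic: M = 11.5×10⁻³
  molybdenum: M = 6.19×10⁻³
  copper: M = 2.52×10⁻³
Highest index: magnesium alloy.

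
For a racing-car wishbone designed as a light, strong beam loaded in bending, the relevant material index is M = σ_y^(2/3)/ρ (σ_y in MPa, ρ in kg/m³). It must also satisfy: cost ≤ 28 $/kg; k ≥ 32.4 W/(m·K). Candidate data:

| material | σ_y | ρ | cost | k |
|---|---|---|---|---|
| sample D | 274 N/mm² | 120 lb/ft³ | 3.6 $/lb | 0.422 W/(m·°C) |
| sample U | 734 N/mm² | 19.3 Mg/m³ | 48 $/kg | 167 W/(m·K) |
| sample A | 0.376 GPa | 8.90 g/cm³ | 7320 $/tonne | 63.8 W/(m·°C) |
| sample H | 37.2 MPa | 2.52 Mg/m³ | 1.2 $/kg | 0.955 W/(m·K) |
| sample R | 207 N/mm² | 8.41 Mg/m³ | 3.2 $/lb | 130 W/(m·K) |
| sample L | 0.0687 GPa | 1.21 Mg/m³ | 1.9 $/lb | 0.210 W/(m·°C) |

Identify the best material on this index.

sample A

Screen on constraints: cost ≤ 28 $/kg; k ≥ 32.4 W/(m·K). Survivors: sample A, sample R.
Convert each candidate to consistent units, then evaluate M:
  sample A: σ_y = 376.0 MPa, ρ = 8900 kg/m³
  sample R: σ_y = 207.0 MPa, ρ = 8410 kg/m³
  sample A: M = 5.85×10⁻³
  sample R: M = 4.16×10⁻³
The maximum is for sample A.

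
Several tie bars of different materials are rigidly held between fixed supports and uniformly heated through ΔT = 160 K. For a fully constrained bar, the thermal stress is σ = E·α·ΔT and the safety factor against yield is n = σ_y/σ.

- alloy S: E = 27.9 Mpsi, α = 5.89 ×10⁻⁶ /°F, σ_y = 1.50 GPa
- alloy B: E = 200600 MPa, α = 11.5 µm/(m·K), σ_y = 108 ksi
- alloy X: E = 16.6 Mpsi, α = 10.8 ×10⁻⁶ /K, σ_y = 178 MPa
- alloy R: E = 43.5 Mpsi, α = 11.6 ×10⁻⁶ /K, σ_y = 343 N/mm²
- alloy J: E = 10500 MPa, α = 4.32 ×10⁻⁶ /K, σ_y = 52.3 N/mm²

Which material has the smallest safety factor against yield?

alloy R

Per material, after unit conversion:
  alloy S: E = 192.4, α = 10.6, σ_y = 1500 → σ = 326 MPa, n = 4.60
  alloy B: E = 200.6, α = 11.5, σ_y = 744.6 → σ = 369 MPa, n = 2.02
  alloy X: E = 114.5, α = 10.8, σ_y = 178.0 → σ = 198 MPa, n = 0.900
  alloy R: E = 299.9, α = 11.6, σ_y = 343.0 → σ = 557 MPa, n = 0.616
  alloy J: E = 10.50, α = 4.32, σ_y = 52.30 → σ = 7.26 MPa, n = 7.21
The minimum is alloy R at n = 0.616.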